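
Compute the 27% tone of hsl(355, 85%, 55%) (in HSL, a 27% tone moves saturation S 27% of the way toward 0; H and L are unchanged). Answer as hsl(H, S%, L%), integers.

hsl(355, 62%, 55%)

S moves 27% from 85 toward 0: 85 − 22.95 = 62.05 → 62.
H and L are unchanged.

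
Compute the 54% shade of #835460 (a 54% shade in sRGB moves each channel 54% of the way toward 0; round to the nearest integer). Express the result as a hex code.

#835460 is rgb(131, 84, 96).
A 54% shade moves each channel 54% toward 0:
  R: 131 + 0.54×(0−131) = 131 − 70.74 = 60.26 → 60
  G: 84 − 45.36 = 38.64 → 39
  B: 96 − 51.84 = 44.16 → 44
rgb(60, 39, 44) = #3c272c.

#3c272c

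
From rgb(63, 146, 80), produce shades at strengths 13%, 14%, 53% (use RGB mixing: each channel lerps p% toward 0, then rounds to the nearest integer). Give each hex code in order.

#377F46, #367E45, #1E4526

13%: (63 − 8.19 = 54.81→55, 146 − 18.98 = 127.02→127, 80 − 10.4 = 69.6→70) → #377F46
14%: (63 − 8.82 = 54.18→54, 146 − 20.44 = 125.56→126, 80 − 11.2 = 68.8→69) → #367E45
53%: (63 − 33.39 = 29.61→30, 146 − 77.38 = 68.62→69, 80 − 42.4 = 37.6→38) → #1E4526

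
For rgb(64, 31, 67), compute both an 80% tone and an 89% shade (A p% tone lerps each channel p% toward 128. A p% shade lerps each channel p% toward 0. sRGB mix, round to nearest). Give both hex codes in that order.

80% tone:
  R: 64 + 51.2 = 115.2 → 115
  G: 31 + 0.8×(128−31) = 31 + 77.6 = 108.6 → 109
  B: 67 + 48.8 = 115.8 → 116
  → #736D74
89% shade:
  R: 64 + 0.89×(0−64) = 64 − 56.96 = 7.04 → 7
  G: 31 + 0.89×(0−31) = 31 − 27.59 = 3.41 → 3
  B: 67 − 59.63 = 7.37 → 7
  → #070307

#736D74, #070307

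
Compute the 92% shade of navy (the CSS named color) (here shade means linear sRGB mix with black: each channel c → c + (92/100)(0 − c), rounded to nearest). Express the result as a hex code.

CSS navy is rgb(0, 0, 128).
Lerp each channel 92% toward 0:
  R: 0 + 0.92×(0−0) = 0 + 0 = 0 → 0
  G: 0 + 0.92×(0−0) = 0 + 0 = 0 → 0
  B: 128 + 0.92×(0−128) = 128 − 117.76 = 10.24 → 10
rgb(0, 0, 10) = #00000A.

#00000A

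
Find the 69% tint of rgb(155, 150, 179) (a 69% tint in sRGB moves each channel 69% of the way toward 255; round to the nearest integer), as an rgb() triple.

Lerp each channel 69% toward 255:
  R: 155 + 69 = 224 → 224
  G: 150 + 0.69×(255−150) = 150 + 72.45 = 222.45 → 222
  B: 179 + 0.69×(255−179) = 179 + 52.44 = 231.44 → 231

rgb(224, 222, 231)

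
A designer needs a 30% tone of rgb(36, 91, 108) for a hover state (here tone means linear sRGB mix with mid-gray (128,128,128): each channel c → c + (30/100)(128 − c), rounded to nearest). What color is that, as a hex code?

#406672

Lerp each channel 30% toward 128:
  R: 36 + 0.3×(128−36) = 36 + 27.6 = 63.6 → 64
  G: 91 + 11.1 = 102.1 → 102
  B: 108 + 6 = 114 → 114
rgb(64, 102, 114) = #406672.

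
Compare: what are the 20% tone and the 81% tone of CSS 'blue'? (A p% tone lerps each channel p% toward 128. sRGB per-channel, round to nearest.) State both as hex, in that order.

#1A1AE6, #686898

CSS blue is rgb(0, 0, 255).
20% tone:
  R: 0 + 0.2×(128−0) = 0 + 25.6 = 25.6 → 26
  G: 0 + 25.6 = 25.6 → 26
  B: 255 − 25.4 = 229.6 → 230
  → #1A1AE6
81% tone:
  R: 0 + 103.68 = 103.68 → 104
  G: 0 + 0.81×(128−0) = 0 + 103.68 = 103.68 → 104
  B: 255 + 0.81×(128−255) = 255 − 102.87 = 152.13 → 152
  → #686898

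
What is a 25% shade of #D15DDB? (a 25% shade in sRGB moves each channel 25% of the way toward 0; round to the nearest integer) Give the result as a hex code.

#D15DDB is rgb(209, 93, 219).
Per channel, c → c + 0.25(0 − c):
  R: 209 + 0.25×(0−209) = 209 − 52.25 = 156.75 → 157
  G: 93 − 23.25 = 69.75 → 70
  B: 219 − 54.75 = 164.25 → 164
rgb(157, 70, 164) = #9D46A4.

#9D46A4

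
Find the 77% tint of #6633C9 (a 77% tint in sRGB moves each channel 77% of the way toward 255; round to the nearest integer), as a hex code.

#6633C9 is rgb(102, 51, 201).
Lerp each channel 77% toward 255:
  R: 102 + 117.81 = 219.81 → 220
  G: 51 + 0.77×(255−51) = 51 + 157.08 = 208.08 → 208
  B: 201 + 0.77×(255−201) = 201 + 41.58 = 242.58 → 243
rgb(220, 208, 243) = #DCD0F3.

#DCD0F3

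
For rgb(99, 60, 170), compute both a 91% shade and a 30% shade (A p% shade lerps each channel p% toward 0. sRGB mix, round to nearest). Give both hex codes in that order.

91% shade:
  R: 99 + 0.91×(0−99) = 99 − 90.09 = 8.91 → 9
  G: 60 + 0.91×(0−60) = 60 − 54.6 = 5.4 → 5
  B: 170 − 154.7 = 15.3 → 15
  → #09050f
30% shade:
  R: 99 + 0.3×(0−99) = 99 − 29.7 = 69.3 → 69
  G: 60 − 18 = 42 → 42
  B: 170 + 0.3×(0−170) = 170 − 51 = 119 → 119
  → #452a77

#09050f, #452a77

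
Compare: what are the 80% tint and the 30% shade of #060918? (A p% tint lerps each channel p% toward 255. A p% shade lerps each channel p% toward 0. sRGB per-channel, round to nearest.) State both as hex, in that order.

#cdced1, #040611

#060918 is rgb(6, 9, 24).
80% tint:
  R: 6 + 0.8×(255−6) = 6 + 199.2 = 205.2 → 205
  G: 9 + 0.8×(255−9) = 9 + 196.8 = 205.8 → 206
  B: 24 + 184.8 = 208.8 → 209
  → #cdced1
30% shade:
  R: 6 + 0.3×(0−6) = 6 − 1.8 = 4.2 → 4
  G: 9 + 0.3×(0−9) = 9 − 2.7 = 6.3 → 6
  B: 24 − 7.2 = 16.8 → 17
  → #040611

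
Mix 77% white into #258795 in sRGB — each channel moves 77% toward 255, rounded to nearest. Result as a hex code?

#cde3e7

#258795 is rgb(37, 135, 149).
Lerp each channel 77% toward 255:
  R: 37 + 0.77×(255−37) = 37 + 167.86 = 204.86 → 205
  G: 135 + 92.4 = 227.4 → 227
  B: 149 + 0.77×(255−149) = 149 + 81.62 = 230.62 → 231
rgb(205, 227, 231) = #cde3e7.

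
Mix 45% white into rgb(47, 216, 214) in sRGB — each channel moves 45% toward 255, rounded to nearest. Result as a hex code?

Lerp each channel 45% toward 255:
  R: 47 + 93.6 = 140.6 → 141
  G: 216 + 0.45×(255−216) = 216 + 17.55 = 233.55 → 234
  B: 214 + 0.45×(255−214) = 214 + 18.45 = 232.45 → 232
rgb(141, 234, 232) = #8DEAE8.

#8DEAE8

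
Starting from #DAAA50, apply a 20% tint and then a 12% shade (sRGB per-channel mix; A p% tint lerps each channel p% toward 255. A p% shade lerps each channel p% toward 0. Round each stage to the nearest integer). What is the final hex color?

#DAAA50 is rgb(218, 170, 80).
Lerp each channel 20% toward 255:
  R: 218 + 0.2×(255−218) = 218 + 7.4 = 225.4 → 225
  G: 170 + 0.2×(255−170) = 170 + 17 = 187 → 187
  B: 80 + 35 = 115 → 115
After the tint: rgb(225, 187, 115) = #E1BB73.
Lerp each channel 12% toward 0:
  R: 225 + 0.12×(0−225) = 225 − 27 = 198 → 198
  G: 187 + 0.12×(0−187) = 187 − 22.44 = 164.56 → 165
  B: 115 − 13.8 = 101.2 → 101
rgb(198, 165, 101) = #C6A565.

#C6A565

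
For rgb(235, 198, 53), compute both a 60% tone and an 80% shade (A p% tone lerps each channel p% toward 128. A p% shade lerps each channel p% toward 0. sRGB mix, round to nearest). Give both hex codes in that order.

#AB9C62, #2F280B

60% tone:
  R: 235 − 64.2 = 170.8 → 171
  G: 198 − 42 = 156 → 156
  B: 53 + 0.6×(128−53) = 53 + 45 = 98 → 98
  → #AB9C62
80% shade:
  R: 235 + 0.8×(0−235) = 235 − 188 = 47 → 47
  G: 198 + 0.8×(0−198) = 198 − 158.4 = 39.6 → 40
  B: 53 + 0.8×(0−53) = 53 − 42.4 = 10.6 → 11
  → #2F280B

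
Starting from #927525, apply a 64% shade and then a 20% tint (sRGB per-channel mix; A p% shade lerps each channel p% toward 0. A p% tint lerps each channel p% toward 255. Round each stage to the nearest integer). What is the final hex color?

#5d553d

#927525 is rgb(146, 117, 37).
A 64% shade moves each channel 64% toward 0:
  R: 146 − 93.44 = 52.56 → 53
  G: 117 + 0.64×(0−117) = 117 − 74.88 = 42.12 → 42
  B: 37 + 0.64×(0−37) = 37 − 23.68 = 13.32 → 13
After the shade: rgb(53, 42, 13) = #352a0d.
A 20% tint moves each channel 20% toward 255:
  R: 53 + 40.4 = 93.4 → 93
  G: 42 + 0.2×(255−42) = 42 + 42.6 = 84.6 → 85
  B: 13 + 48.4 = 61.4 → 61
rgb(93, 85, 61) = #5d553d.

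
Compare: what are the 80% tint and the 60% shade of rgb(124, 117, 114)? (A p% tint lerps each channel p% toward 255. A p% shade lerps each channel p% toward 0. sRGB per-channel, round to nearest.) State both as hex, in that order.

#E5E3E3, #322F2E

80% tint:
  R: 124 + 0.8×(255−124) = 124 + 104.8 = 228.8 → 229
  G: 117 + 110.4 = 227.4 → 227
  B: 114 + 112.8 = 226.8 → 227
  → #E5E3E3
60% shade:
  R: 124 + 0.6×(0−124) = 124 − 74.4 = 49.6 → 50
  G: 117 + 0.6×(0−117) = 117 − 70.2 = 46.8 → 47
  B: 114 + 0.6×(0−114) = 114 − 68.4 = 45.6 → 46
  → #322F2E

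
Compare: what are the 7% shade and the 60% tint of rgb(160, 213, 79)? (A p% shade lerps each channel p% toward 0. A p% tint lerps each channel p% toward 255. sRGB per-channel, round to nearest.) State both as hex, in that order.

#95C649, #D9EEB9

7% shade:
  R: 160 − 11.2 = 148.8 → 149
  G: 213 − 14.91 = 198.09 → 198
  B: 79 − 5.53 = 73.47 → 73
  → #95C649
60% tint:
  R: 160 + 0.6×(255−160) = 160 + 57 = 217 → 217
  G: 213 + 0.6×(255−213) = 213 + 25.2 = 238.2 → 238
  B: 79 + 0.6×(255−79) = 79 + 105.6 = 184.6 → 185
  → #D9EEB9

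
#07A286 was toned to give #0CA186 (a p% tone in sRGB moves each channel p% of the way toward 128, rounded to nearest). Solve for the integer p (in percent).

4%

#07A286 is rgb(7, 162, 134); #0CA186 is rgb(12, 161, 134).
On the R channel (widest range): 12 ≈ 7 + (p/100)(128 − 7), so p ≈ 100×(12 − 7)/(128 − 7) = 500/121 = 4.13.
p = 4 reproduces all three channels after rounding.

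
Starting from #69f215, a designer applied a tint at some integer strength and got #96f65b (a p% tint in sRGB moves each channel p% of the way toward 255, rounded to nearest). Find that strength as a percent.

#69f215 is rgb(105, 242, 21); #96f65b is rgb(150, 246, 91).
On the B channel (widest range): 91 ≈ 21 + (p/100)(255 − 21), so p ≈ 100×(91 − 21)/(255 − 21) = 7000/234 = 29.91.
p = 30 reproduces all three channels after rounding.

30%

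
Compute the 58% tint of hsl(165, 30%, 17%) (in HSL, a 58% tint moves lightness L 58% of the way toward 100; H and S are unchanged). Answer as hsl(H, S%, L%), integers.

hsl(165, 30%, 65%)

L moves 58% from 17 toward 100: 17 + 48.14 = 65.14 → 65.
H and S are unchanged.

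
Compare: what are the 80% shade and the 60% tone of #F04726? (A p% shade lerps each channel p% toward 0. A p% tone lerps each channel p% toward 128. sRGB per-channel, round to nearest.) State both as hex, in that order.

#F04726 is rgb(240, 71, 38).
80% shade:
  R: 240 + 0.8×(0−240) = 240 − 192 = 48 → 48
  G: 71 + 0.8×(0−71) = 71 − 56.8 = 14.2 → 14
  B: 38 − 30.4 = 7.6 → 8
  → #300E08
60% tone:
  R: 240 + 0.6×(128−240) = 240 − 67.2 = 172.8 → 173
  G: 71 + 0.6×(128−71) = 71 + 34.2 = 105.2 → 105
  B: 38 + 0.6×(128−38) = 38 + 54 = 92 → 92
  → #AD695C

#300E08, #AD695C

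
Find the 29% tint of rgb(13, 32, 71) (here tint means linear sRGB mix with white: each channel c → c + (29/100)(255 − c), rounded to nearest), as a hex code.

Lerp each channel 29% toward 255:
  R: 13 + 70.18 = 83.18 → 83
  G: 32 + 0.29×(255−32) = 32 + 64.67 = 96.67 → 97
  B: 71 + 0.29×(255−71) = 71 + 53.36 = 124.36 → 124
rgb(83, 97, 124) = #53617C.

#53617C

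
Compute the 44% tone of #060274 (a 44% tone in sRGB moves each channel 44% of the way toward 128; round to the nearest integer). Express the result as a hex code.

#060274 is rgb(6, 2, 116).
A 44% tone moves each channel 44% toward 128:
  R: 6 + 0.44×(128−6) = 6 + 53.68 = 59.68 → 60
  G: 2 + 0.44×(128−2) = 2 + 55.44 = 57.44 → 57
  B: 116 + 0.44×(128−116) = 116 + 5.28 = 121.28 → 121
rgb(60, 57, 121) = #3c3979.

#3c3979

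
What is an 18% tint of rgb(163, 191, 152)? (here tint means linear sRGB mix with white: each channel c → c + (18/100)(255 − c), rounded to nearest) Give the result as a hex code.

#b4cbab

Per channel, c → c + 0.18(255 − c):
  R: 163 + 16.56 = 179.56 → 180
  G: 191 + 0.18×(255−191) = 191 + 11.52 = 202.52 → 203
  B: 152 + 0.18×(255−152) = 152 + 18.54 = 170.54 → 171
rgb(180, 203, 171) = #b4cbab.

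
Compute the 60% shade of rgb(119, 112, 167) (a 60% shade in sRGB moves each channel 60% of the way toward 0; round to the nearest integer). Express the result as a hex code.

#302d43

Per channel, c → c + 0.6(0 − c):
  R: 119 + 0.6×(0−119) = 119 − 71.4 = 47.6 → 48
  G: 112 + 0.6×(0−112) = 112 − 67.2 = 44.8 → 45
  B: 167 − 100.2 = 66.8 → 67
rgb(48, 45, 67) = #302d43.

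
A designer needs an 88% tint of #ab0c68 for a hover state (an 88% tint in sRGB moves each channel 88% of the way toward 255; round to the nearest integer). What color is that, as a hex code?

#f5e2ed

#ab0c68 is rgb(171, 12, 104).
Lerp each channel 88% toward 255:
  R: 171 + 0.88×(255−171) = 171 + 73.92 = 244.92 → 245
  G: 12 + 0.88×(255−12) = 12 + 213.84 = 225.84 → 226
  B: 104 + 132.88 = 236.88 → 237
rgb(245, 226, 237) = #f5e2ed.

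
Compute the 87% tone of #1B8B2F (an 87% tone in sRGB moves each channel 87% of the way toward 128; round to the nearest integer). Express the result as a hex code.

#738175

#1B8B2F is rgb(27, 139, 47).
Per channel, c → c + 0.87(128 − c):
  R: 27 + 87.87 = 114.87 → 115
  G: 139 − 9.57 = 129.43 → 129
  B: 47 + 70.47 = 117.47 → 117
rgb(115, 129, 117) = #738175.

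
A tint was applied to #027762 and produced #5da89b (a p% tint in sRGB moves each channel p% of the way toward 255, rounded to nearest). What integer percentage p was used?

#027762 is rgb(2, 119, 98); #5da89b is rgb(93, 168, 155).
On the R channel (widest range): 93 ≈ 2 + (p/100)(255 − 2), so p ≈ 100×(93 − 2)/(255 − 2) = 9100/253 = 35.97.
p = 36 reproduces all three channels after rounding.

36%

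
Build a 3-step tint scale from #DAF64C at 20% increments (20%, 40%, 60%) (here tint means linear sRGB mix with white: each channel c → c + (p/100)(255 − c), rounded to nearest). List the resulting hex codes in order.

#DAF64C is rgb(218, 246, 76).
20%: (218 + 7.4 = 225.4→225, 246 + 1.8 = 247.8→248, 76 + 35.8 = 111.8→112) → #E1F870
40%: (218 + 14.8 = 232.8→233, 246 + 3.6 = 249.6→250, 76 + 71.6 = 147.6→148) → #E9FA94
60%: (218 + 22.2 = 240.2→240, 246 + 5.4 = 251.4→251, 76 + 107.4 = 183.4→183) → #F0FBB7

#E1F870, #E9FA94, #F0FBB7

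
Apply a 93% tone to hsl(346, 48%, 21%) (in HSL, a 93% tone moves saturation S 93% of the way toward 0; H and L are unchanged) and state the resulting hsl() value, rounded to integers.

hsl(346, 3%, 21%)

S moves 93% from 48 toward 0: 48 − 44.64 = 3.36 → 3.
H and L are unchanged.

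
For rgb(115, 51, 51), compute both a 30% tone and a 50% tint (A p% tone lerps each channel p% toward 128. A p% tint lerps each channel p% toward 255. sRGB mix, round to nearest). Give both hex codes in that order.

#774a4a, #b99999

30% tone:
  R: 115 + 0.3×(128−115) = 115 + 3.9 = 118.9 → 119
  G: 51 + 0.3×(128−51) = 51 + 23.1 = 74.1 → 74
  B: 51 + 23.1 = 74.1 → 74
  → #774a4a
50% tint:
  R: 115 + 0.5×(255−115) = 115 + 70 = 185 → 185
  G: 51 + 0.5×(255−51) = 51 + 102 = 153 → 153
  B: 51 + 0.5×(255−51) = 51 + 102 = 153 → 153
  → #b99999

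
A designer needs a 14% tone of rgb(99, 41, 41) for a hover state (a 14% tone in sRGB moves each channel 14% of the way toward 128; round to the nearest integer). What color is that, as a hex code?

#673535

Lerp each channel 14% toward 128:
  R: 99 + 0.14×(128−99) = 99 + 4.06 = 103.06 → 103
  G: 41 + 12.18 = 53.18 → 53
  B: 41 + 12.18 = 53.18 → 53
rgb(103, 53, 53) = #673535.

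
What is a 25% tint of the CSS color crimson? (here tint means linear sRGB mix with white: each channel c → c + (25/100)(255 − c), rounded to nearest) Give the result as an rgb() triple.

CSS crimson is rgb(220, 20, 60).
A 25% tint moves each channel 25% toward 255:
  R: 220 + 0.25×(255−220) = 220 + 8.75 = 228.75 → 229
  G: 20 + 0.25×(255−20) = 20 + 58.75 = 78.75 → 79
  B: 60 + 0.25×(255−60) = 60 + 48.75 = 108.75 → 109

rgb(229, 79, 109)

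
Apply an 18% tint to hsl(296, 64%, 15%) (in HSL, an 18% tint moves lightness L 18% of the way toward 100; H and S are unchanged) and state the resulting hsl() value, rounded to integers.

hsl(296, 64%, 30%)

L moves 18% from 15 toward 100: 15 + 15.3 = 30.3 → 30.
H and S are unchanged.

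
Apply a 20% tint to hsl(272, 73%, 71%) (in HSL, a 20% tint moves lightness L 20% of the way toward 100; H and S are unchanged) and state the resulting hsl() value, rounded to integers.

hsl(272, 73%, 77%)

L moves 20% from 71 toward 100: 71 + 5.8 = 76.8 → 77.
H and S are unchanged.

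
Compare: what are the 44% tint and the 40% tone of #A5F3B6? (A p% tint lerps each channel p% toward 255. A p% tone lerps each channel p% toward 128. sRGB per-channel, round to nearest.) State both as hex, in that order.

#A5F3B6 is rgb(165, 243, 182).
44% tint:
  R: 165 + 0.44×(255−165) = 165 + 39.6 = 204.6 → 205
  G: 243 + 5.28 = 248.28 → 248
  B: 182 + 0.44×(255−182) = 182 + 32.12 = 214.12 → 214
  → #CDF8D6
40% tone:
  R: 165 + 0.4×(128−165) = 165 − 14.8 = 150.2 → 150
  G: 243 + 0.4×(128−243) = 243 − 46 = 197 → 197
  B: 182 + 0.4×(128−182) = 182 − 21.6 = 160.4 → 160
  → #96C5A0

#CDF8D6, #96C5A0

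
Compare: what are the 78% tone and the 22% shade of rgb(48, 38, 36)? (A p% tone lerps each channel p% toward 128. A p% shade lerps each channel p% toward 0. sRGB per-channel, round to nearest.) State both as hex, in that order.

78% tone:
  R: 48 + 0.78×(128−48) = 48 + 62.4 = 110.4 → 110
  G: 38 + 0.78×(128−38) = 38 + 70.2 = 108.2 → 108
  B: 36 + 0.78×(128−36) = 36 + 71.76 = 107.76 → 108
  → #6e6c6c
22% shade:
  R: 48 + 0.22×(0−48) = 48 − 10.56 = 37.44 → 37
  G: 38 − 8.36 = 29.64 → 30
  B: 36 − 7.92 = 28.08 → 28
  → #251e1c

#6e6c6c, #251e1c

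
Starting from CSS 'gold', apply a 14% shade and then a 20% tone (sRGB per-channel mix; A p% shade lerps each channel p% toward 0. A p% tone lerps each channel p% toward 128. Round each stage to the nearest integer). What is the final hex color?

#c9ae1a

CSS gold is rgb(255, 215, 0).
Per channel, c → c + 0.14(0 − c):
  R: 255 + 0.14×(0−255) = 255 − 35.7 = 219.3 → 219
  G: 215 + 0.14×(0−215) = 215 − 30.1 = 184.9 → 185
  B: 0 + 0 = 0 → 0
After the shade: rgb(219, 185, 0) = #dbb900.
Per channel, c → c + 0.2(128 − c):
  R: 219 + 0.2×(128−219) = 219 − 18.2 = 200.8 → 201
  G: 185 − 11.4 = 173.6 → 174
  B: 0 + 25.6 = 25.6 → 26
rgb(201, 174, 26) = #c9ae1a.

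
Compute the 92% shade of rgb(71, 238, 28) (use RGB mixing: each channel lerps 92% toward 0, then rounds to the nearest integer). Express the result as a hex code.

#061302

Per channel, c → c + 0.92(0 − c):
  R: 71 − 65.32 = 5.68 → 6
  G: 238 − 218.96 = 19.04 → 19
  B: 28 − 25.76 = 2.24 → 2
rgb(6, 19, 2) = #061302.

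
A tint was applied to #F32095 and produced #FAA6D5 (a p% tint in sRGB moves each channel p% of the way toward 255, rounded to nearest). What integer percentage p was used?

#F32095 is rgb(243, 32, 149); #FAA6D5 is rgb(250, 166, 213).
On the G channel (widest range): 166 ≈ 32 + (p/100)(255 − 32), so p ≈ 100×(166 − 32)/(255 − 32) = 13400/223 = 60.09.
p = 60 reproduces all three channels after rounding.

60%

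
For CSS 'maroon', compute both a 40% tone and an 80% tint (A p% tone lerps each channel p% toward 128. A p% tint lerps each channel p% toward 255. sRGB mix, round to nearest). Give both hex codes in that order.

CSS maroon is rgb(128, 0, 0).
40% tone:
  R: 128 + 0 = 128 → 128
  G: 0 + 0.4×(128−0) = 0 + 51.2 = 51.2 → 51
  B: 0 + 0.4×(128−0) = 0 + 51.2 = 51.2 → 51
  → #803333
80% tint:
  R: 128 + 0.8×(255−128) = 128 + 101.6 = 229.6 → 230
  G: 0 + 0.8×(255−0) = 0 + 204 = 204 → 204
  B: 0 + 0.8×(255−0) = 0 + 204 = 204 → 204
  → #E6CCCC

#803333, #E6CCCC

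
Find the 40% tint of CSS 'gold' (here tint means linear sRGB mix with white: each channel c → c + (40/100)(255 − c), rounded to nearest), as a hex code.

CSS gold is rgb(255, 215, 0).
Lerp each channel 40% toward 255:
  R: 255 + 0.4×(255−255) = 255 + 0 = 255 → 255
  G: 215 + 0.4×(255−215) = 215 + 16 = 231 → 231
  B: 0 + 102 = 102 → 102
rgb(255, 231, 102) = #ffe766.

#ffe766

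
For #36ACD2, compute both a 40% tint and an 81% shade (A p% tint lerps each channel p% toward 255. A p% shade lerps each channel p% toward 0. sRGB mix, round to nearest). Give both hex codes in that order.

#36ACD2 is rgb(54, 172, 210).
40% tint:
  R: 54 + 0.4×(255−54) = 54 + 80.4 = 134.4 → 134
  G: 172 + 0.4×(255−172) = 172 + 33.2 = 205.2 → 205
  B: 210 + 18 = 228 → 228
  → #86CDE4
81% shade:
  R: 54 − 43.74 = 10.26 → 10
  G: 172 + 0.81×(0−172) = 172 − 139.32 = 32.68 → 33
  B: 210 + 0.81×(0−210) = 210 − 170.1 = 39.9 → 40
  → #0A2128

#86CDE4, #0A2128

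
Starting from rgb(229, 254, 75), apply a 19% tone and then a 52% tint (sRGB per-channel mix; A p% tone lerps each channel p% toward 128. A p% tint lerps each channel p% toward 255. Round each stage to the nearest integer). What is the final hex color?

Per channel, c → c + 0.19(128 − c):
  R: 229 + 0.19×(128−229) = 229 − 19.19 = 209.81 → 210
  G: 254 + 0.19×(128−254) = 254 − 23.94 = 230.06 → 230
  B: 75 + 0.19×(128−75) = 75 + 10.07 = 85.07 → 85
After the tone: rgb(210, 230, 85) = #D2E655.
A 52% tint moves each channel 52% toward 255:
  R: 210 + 0.52×(255−210) = 210 + 23.4 = 233.4 → 233
  G: 230 + 0.52×(255−230) = 230 + 13 = 243 → 243
  B: 85 + 88.4 = 173.4 → 173
rgb(233, 243, 173) = #E9F3AD.

#E9F3AD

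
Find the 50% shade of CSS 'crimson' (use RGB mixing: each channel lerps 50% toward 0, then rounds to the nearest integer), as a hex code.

#6e0a1e

CSS crimson is rgb(220, 20, 60).
Per channel, c → c + 0.5(0 − c):
  R: 220 − 110 = 110 → 110
  G: 20 + 0.5×(0−20) = 20 − 10 = 10 → 10
  B: 60 + 0.5×(0−60) = 60 − 30 = 30 → 30
rgb(110, 10, 30) = #6e0a1e.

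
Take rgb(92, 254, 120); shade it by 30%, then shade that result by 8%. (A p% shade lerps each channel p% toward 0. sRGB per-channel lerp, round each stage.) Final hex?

#3ba44d

Per channel, c → c + 0.3(0 − c):
  R: 92 + 0.3×(0−92) = 92 − 27.6 = 64.4 → 64
  G: 254 − 76.2 = 177.8 → 178
  B: 120 + 0.3×(0−120) = 120 − 36 = 84 → 84
After the shade: rgb(64, 178, 84) = #40b254.
Lerp each channel 8% toward 0:
  R: 64 + 0.08×(0−64) = 64 − 5.12 = 58.88 → 59
  G: 178 − 14.24 = 163.76 → 164
  B: 84 + 0.08×(0−84) = 84 − 6.72 = 77.28 → 77
rgb(59, 164, 77) = #3ba44d.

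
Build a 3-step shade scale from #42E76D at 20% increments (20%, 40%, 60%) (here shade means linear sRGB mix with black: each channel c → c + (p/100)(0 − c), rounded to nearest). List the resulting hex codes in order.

#35B957, #288B41, #1A5C2C

#42E76D is rgb(66, 231, 109).
20%: (66 − 13.2 = 52.8→53, 231 − 46.2 = 184.8→185, 109 − 21.8 = 87.2→87) → #35B957
40%: (66 − 26.4 = 39.6→40, 231 − 92.4 = 138.6→139, 109 − 43.6 = 65.4→65) → #288B41
60%: (66 − 39.6 = 26.4→26, 231 − 138.6 = 92.4→92, 109 − 65.4 = 43.6→44) → #1A5C2C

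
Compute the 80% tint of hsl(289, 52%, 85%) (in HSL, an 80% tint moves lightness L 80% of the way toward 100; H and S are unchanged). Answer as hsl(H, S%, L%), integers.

L moves 80% from 85 toward 100: 85 + 12 = 97 → 97.
H and S are unchanged.

hsl(289, 52%, 97%)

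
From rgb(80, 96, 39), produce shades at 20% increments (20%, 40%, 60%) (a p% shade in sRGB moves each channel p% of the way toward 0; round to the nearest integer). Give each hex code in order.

20%: (80 − 16 = 64→64, 96 − 19.2 = 76.8→77, 39 − 7.8 = 31.2→31) → #404D1F
40%: (80 − 32 = 48→48, 96 − 38.4 = 57.6→58, 39 − 15.6 = 23.4→23) → #303A17
60%: (80 − 48 = 32→32, 96 − 57.6 = 38.4→38, 39 − 23.4 = 15.6→16) → #202610

#404D1F, #303A17, #202610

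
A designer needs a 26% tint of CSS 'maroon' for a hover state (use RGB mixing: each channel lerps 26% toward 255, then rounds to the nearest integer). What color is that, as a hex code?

#a14242

CSS maroon is rgb(128, 0, 0).
Lerp each channel 26% toward 255:
  R: 128 + 0.26×(255−128) = 128 + 33.02 = 161.02 → 161
  G: 0 + 66.3 = 66.3 → 66
  B: 0 + 66.3 = 66.3 → 66
rgb(161, 66, 66) = #a14242.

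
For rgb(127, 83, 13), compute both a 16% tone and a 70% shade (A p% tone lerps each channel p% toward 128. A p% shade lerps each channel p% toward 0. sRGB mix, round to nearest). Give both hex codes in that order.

#7f5a1f, #261904

16% tone:
  R: 127 + 0.16 = 127.16 → 127
  G: 83 + 7.2 = 90.2 → 90
  B: 13 + 0.16×(128−13) = 13 + 18.4 = 31.4 → 31
  → #7f5a1f
70% shade:
  R: 127 − 88.9 = 38.1 → 38
  G: 83 + 0.7×(0−83) = 83 − 58.1 = 24.9 → 25
  B: 13 − 9.1 = 3.9 → 4
  → #261904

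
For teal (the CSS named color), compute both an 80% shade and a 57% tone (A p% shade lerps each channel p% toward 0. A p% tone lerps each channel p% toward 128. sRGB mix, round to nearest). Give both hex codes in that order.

#001A1A, #498080

CSS teal is rgb(0, 128, 128).
80% shade:
  R: 0 + 0.8×(0−0) = 0 + 0 = 0 → 0
  G: 128 + 0.8×(0−128) = 128 − 102.4 = 25.6 → 26
  B: 128 − 102.4 = 25.6 → 26
  → #001A1A
57% tone:
  R: 0 + 0.57×(128−0) = 0 + 72.96 = 72.96 → 73
  G: 128 + 0.57×(128−128) = 128 + 0 = 128 → 128
  B: 128 + 0.57×(128−128) = 128 + 0 = 128 → 128
  → #498080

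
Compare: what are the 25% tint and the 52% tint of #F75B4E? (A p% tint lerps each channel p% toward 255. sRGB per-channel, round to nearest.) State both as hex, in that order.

#F75B4E is rgb(247, 91, 78).
25% tint:
  R: 247 + 0.25×(255−247) = 247 + 2 = 249 → 249
  G: 91 + 0.25×(255−91) = 91 + 41 = 132 → 132
  B: 78 + 44.25 = 122.25 → 122
  → #F9847A
52% tint:
  R: 247 + 4.16 = 251.16 → 251
  G: 91 + 85.28 = 176.28 → 176
  B: 78 + 92.04 = 170.04 → 170
  → #FBB0AA

#F9847A, #FBB0AA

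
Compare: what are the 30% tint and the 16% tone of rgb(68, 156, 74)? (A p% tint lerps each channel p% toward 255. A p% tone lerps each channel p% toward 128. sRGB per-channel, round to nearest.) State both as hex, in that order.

30% tint:
  R: 68 + 56.1 = 124.1 → 124
  G: 156 + 29.7 = 185.7 → 186
  B: 74 + 0.3×(255−74) = 74 + 54.3 = 128.3 → 128
  → #7CBA80
16% tone:
  R: 68 + 9.6 = 77.6 → 78
  G: 156 + 0.16×(128−156) = 156 − 4.48 = 151.52 → 152
  B: 74 + 0.16×(128−74) = 74 + 8.64 = 82.64 → 83
  → #4E9853

#7CBA80, #4E9853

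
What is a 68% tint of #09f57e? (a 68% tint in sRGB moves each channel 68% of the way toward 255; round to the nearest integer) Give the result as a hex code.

#b0fcd6

#09f57e is rgb(9, 245, 126).
Per channel, c → c + 0.68(255 − c):
  R: 9 + 0.68×(255−9) = 9 + 167.28 = 176.28 → 176
  G: 245 + 0.68×(255−245) = 245 + 6.8 = 251.8 → 252
  B: 126 + 87.72 = 213.72 → 214
rgb(176, 252, 214) = #b0fcd6.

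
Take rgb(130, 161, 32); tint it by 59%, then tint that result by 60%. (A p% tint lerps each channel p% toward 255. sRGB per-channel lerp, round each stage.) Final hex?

#EBEFDB

A 59% tint moves each channel 59% toward 255:
  R: 130 + 73.75 = 203.75 → 204
  G: 161 + 0.59×(255−161) = 161 + 55.46 = 216.46 → 216
  B: 32 + 0.59×(255−32) = 32 + 131.57 = 163.57 → 164
After the tint: rgb(204, 216, 164) = #CCD8A4.
A 60% tint moves each channel 60% toward 255:
  R: 204 + 30.6 = 234.6 → 235
  G: 216 + 0.6×(255−216) = 216 + 23.4 = 239.4 → 239
  B: 164 + 54.6 = 218.6 → 219
rgb(235, 239, 219) = #EBEFDB.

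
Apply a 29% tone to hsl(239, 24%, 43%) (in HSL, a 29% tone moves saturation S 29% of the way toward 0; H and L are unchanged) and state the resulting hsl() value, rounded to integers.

hsl(239, 17%, 43%)

S moves 29% from 24 toward 0: 24 − 6.96 = 17.04 → 17.
H and L are unchanged.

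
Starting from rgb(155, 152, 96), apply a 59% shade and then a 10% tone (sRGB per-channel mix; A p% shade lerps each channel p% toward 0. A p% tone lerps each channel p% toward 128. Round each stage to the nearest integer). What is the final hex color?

A 59% shade moves each channel 59% toward 0:
  R: 155 − 91.45 = 63.55 → 64
  G: 152 − 89.68 = 62.32 → 62
  B: 96 + 0.59×(0−96) = 96 − 56.64 = 39.36 → 39
After the shade: rgb(64, 62, 39) = #403E27.
Lerp each channel 10% toward 128:
  R: 64 + 0.1×(128−64) = 64 + 6.4 = 70.4 → 70
  G: 62 + 6.6 = 68.6 → 69
  B: 39 + 0.1×(128−39) = 39 + 8.9 = 47.9 → 48
rgb(70, 69, 48) = #464530.

#464530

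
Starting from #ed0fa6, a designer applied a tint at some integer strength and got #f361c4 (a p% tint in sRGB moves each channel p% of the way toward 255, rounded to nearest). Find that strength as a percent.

34%

#ed0fa6 is rgb(237, 15, 166); #f361c4 is rgb(243, 97, 196).
On the G channel (widest range): 97 ≈ 15 + (p/100)(255 − 15), so p ≈ 100×(97 − 15)/(255 − 15) = 8200/240 = 34.17.
p = 34 reproduces all three channels after rounding.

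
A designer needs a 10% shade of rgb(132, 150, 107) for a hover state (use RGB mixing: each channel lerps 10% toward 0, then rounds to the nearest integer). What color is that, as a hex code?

A 10% shade moves each channel 10% toward 0:
  R: 132 + 0.1×(0−132) = 132 − 13.2 = 118.8 → 119
  G: 150 − 15 = 135 → 135
  B: 107 − 10.7 = 96.3 → 96
rgb(119, 135, 96) = #778760.

#778760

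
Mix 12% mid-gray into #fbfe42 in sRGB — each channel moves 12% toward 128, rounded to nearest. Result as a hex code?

#ecef49

#fbfe42 is rgb(251, 254, 66).
A 12% tone moves each channel 12% toward 128:
  R: 251 + 0.12×(128−251) = 251 − 14.76 = 236.24 → 236
  G: 254 + 0.12×(128−254) = 254 − 15.12 = 238.88 → 239
  B: 66 + 0.12×(128−66) = 66 + 7.44 = 73.44 → 73
rgb(236, 239, 73) = #ecef49.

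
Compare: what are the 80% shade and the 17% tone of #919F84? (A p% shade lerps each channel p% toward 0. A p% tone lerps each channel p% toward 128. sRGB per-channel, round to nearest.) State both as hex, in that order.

#919F84 is rgb(145, 159, 132).
80% shade:
  R: 145 + 0.8×(0−145) = 145 − 116 = 29 → 29
  G: 159 − 127.2 = 31.8 → 32
  B: 132 + 0.8×(0−132) = 132 − 105.6 = 26.4 → 26
  → #1D201A
17% tone:
  R: 145 − 2.89 = 142.11 → 142
  G: 159 − 5.27 = 153.73 → 154
  B: 132 + 0.17×(128−132) = 132 − 0.68 = 131.32 → 131
  → #8E9A83

#1D201A, #8E9A83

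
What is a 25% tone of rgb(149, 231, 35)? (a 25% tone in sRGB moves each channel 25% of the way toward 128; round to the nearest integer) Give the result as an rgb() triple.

rgb(144, 205, 58)

A 25% tone moves each channel 25% toward 128:
  R: 149 − 5.25 = 143.75 → 144
  G: 231 + 0.25×(128−231) = 231 − 25.75 = 205.25 → 205
  B: 35 + 0.25×(128−35) = 35 + 23.25 = 58.25 → 58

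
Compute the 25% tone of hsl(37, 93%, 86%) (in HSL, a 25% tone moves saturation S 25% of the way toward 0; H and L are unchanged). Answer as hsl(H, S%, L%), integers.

hsl(37, 70%, 86%)

S moves 25% from 93 toward 0: 93 − 23.25 = 69.75 → 70.
H and L are unchanged.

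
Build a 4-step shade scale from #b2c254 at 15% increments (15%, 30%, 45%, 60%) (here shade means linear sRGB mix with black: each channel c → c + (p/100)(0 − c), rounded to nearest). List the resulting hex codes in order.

#b2c254 is rgb(178, 194, 84).
15%: (178 − 26.7 = 151.3→151, 194 − 29.1 = 164.9→165, 84 − 12.6 = 71.4→71) → #97a547
30%: (178 − 53.4 = 124.6→125, 194 − 58.2 = 135.8→136, 84 − 25.2 = 58.8→59) → #7d883b
45%: (178 − 80.1 = 97.9→98, 194 − 87.3 = 106.7→107, 84 − 37.8 = 46.2→46) → #626b2e
60%: (178 − 106.8 = 71.2→71, 194 − 116.4 = 77.6→78, 84 − 50.4 = 33.6→34) → #474e22

#97a547, #7d883b, #626b2e, #474e22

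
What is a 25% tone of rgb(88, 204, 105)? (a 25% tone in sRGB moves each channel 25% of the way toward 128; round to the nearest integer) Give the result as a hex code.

#62B96F

Lerp each channel 25% toward 128:
  R: 88 + 0.25×(128−88) = 88 + 10 = 98 → 98
  G: 204 + 0.25×(128−204) = 204 − 19 = 185 → 185
  B: 105 + 5.75 = 110.75 → 111
rgb(98, 185, 111) = #62B96F.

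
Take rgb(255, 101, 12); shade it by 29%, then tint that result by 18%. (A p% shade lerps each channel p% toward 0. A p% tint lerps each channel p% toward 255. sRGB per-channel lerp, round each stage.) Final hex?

#C26935

A 29% shade moves each channel 29% toward 0:
  R: 255 + 0.29×(0−255) = 255 − 73.95 = 181.05 → 181
  G: 101 − 29.29 = 71.71 → 72
  B: 12 − 3.48 = 8.52 → 9
After the shade: rgb(181, 72, 9) = #B54809.
Per channel, c → c + 0.18(255 − c):
  R: 181 + 13.32 = 194.32 → 194
  G: 72 + 0.18×(255−72) = 72 + 32.94 = 104.94 → 105
  B: 9 + 0.18×(255−9) = 9 + 44.28 = 53.28 → 53
rgb(194, 105, 53) = #C26935.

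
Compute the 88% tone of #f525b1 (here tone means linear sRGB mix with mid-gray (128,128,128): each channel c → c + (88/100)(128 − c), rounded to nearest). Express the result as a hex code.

#8e7586

#f525b1 is rgb(245, 37, 177).
An 88% tone moves each channel 88% toward 128:
  R: 245 + 0.88×(128−245) = 245 − 102.96 = 142.04 → 142
  G: 37 + 0.88×(128−37) = 37 + 80.08 = 117.08 → 117
  B: 177 − 43.12 = 133.88 → 134
rgb(142, 117, 134) = #8e7586.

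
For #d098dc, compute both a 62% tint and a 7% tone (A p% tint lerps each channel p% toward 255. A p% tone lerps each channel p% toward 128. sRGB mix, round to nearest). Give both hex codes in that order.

#d098dc is rgb(208, 152, 220).
62% tint:
  R: 208 + 29.14 = 237.14 → 237
  G: 152 + 63.86 = 215.86 → 216
  B: 220 + 0.62×(255−220) = 220 + 21.7 = 241.7 → 242
  → #edd8f2
7% tone:
  R: 208 + 0.07×(128−208) = 208 − 5.6 = 202.4 → 202
  G: 152 + 0.07×(128−152) = 152 − 1.68 = 150.32 → 150
  B: 220 + 0.07×(128−220) = 220 − 6.44 = 213.56 → 214
  → #ca96d6

#edd8f2, #ca96d6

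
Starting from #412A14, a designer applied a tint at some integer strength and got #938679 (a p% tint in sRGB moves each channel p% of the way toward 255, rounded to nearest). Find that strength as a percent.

43%

#412A14 is rgb(65, 42, 20); #938679 is rgb(147, 134, 121).
On the B channel (widest range): 121 ≈ 20 + (p/100)(255 − 20), so p ≈ 100×(121 − 20)/(255 − 20) = 10100/235 = 42.98.
p = 43 reproduces all three channels after rounding.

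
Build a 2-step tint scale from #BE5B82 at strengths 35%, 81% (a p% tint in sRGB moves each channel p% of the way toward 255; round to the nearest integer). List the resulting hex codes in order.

#BE5B82 is rgb(190, 91, 130).
35%: (190 + 22.75 = 212.75→213, 91 + 57.4 = 148.4→148, 130 + 43.75 = 173.75→174) → #D594AE
81%: (190 + 52.65 = 242.65→243, 91 + 132.84 = 223.84→224, 130 + 101.25 = 231.25→231) → #F3E0E7

#D594AE, #F3E0E7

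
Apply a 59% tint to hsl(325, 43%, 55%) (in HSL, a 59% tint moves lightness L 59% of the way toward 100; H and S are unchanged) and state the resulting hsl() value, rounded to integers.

hsl(325, 43%, 82%)

L moves 59% from 55 toward 100: 55 + 26.55 = 81.55 → 82.
H and S are unchanged.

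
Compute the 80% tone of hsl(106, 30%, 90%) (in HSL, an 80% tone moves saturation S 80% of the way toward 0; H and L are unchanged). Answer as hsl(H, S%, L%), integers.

S moves 80% from 30 toward 0: 30 − 24 = 6 → 6.
H and L are unchanged.

hsl(106, 6%, 90%)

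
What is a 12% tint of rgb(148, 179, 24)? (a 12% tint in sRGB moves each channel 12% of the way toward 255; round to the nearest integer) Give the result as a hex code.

#A1BC34

Per channel, c → c + 0.12(255 − c):
  R: 148 + 0.12×(255−148) = 148 + 12.84 = 160.84 → 161
  G: 179 + 0.12×(255−179) = 179 + 9.12 = 188.12 → 188
  B: 24 + 27.72 = 51.72 → 52
rgb(161, 188, 52) = #A1BC34.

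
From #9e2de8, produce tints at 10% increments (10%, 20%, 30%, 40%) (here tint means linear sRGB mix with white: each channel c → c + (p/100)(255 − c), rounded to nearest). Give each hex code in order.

#9e2de8 is rgb(158, 45, 232).
10%: (158 + 9.7 = 167.7→168, 45 + 21 = 66→66, 232 + 2.3 = 234.3→234) → #a842ea
20%: (158 + 19.4 = 177.4→177, 45 + 42 = 87→87, 232 + 4.6 = 236.6→237) → #b157ed
30%: (158 + 29.1 = 187.1→187, 45 + 63 = 108→108, 232 + 6.9 = 238.9→239) → #bb6cef
40%: (158 + 38.8 = 196.8→197, 45 + 84 = 129→129, 232 + 9.2 = 241.2→241) → #c581f1

#a842ea, #b157ed, #bb6cef, #c581f1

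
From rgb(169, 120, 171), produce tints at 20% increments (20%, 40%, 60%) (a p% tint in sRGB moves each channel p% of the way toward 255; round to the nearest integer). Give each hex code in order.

#ba93bc, #cbaecd, #ddc9dd

20%: (169 + 17.2 = 186.2→186, 120 + 27 = 147→147, 171 + 16.8 = 187.8→188) → #ba93bc
40%: (169 + 34.4 = 203.4→203, 120 + 54 = 174→174, 171 + 33.6 = 204.6→205) → #cbaecd
60%: (169 + 51.6 = 220.6→221, 120 + 81 = 201→201, 171 + 50.4 = 221.4→221) → #ddc9dd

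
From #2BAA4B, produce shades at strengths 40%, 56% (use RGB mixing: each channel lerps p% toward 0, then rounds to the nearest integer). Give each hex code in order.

#2BAA4B is rgb(43, 170, 75).
40%: (43 − 17.2 = 25.8→26, 170 − 68 = 102→102, 75 − 30 = 45→45) → #1A662D
56%: (43 − 24.08 = 18.92→19, 170 − 95.2 = 74.8→75, 75 − 42 = 33→33) → #134B21

#1A662D, #134B21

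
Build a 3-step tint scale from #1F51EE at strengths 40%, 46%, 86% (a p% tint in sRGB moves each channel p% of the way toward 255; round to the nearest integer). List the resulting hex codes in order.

#1F51EE is rgb(31, 81, 238).
40%: (31 + 89.6 = 120.6→121, 81 + 69.6 = 150.6→151, 238 + 6.8 = 244.8→245) → #7997F5
46%: (31 + 103.04 = 134.04→134, 81 + 80.04 = 161.04→161, 238 + 7.82 = 245.82→246) → #86A1F6
86%: (31 + 192.64 = 223.64→224, 81 + 149.64 = 230.64→231, 238 + 14.62 = 252.62→253) → #E0E7FD

#7997F5, #86A1F6, #E0E7FD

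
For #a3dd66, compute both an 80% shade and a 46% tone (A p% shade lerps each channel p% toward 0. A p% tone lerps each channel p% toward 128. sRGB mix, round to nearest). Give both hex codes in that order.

#212c14, #93b272

#a3dd66 is rgb(163, 221, 102).
80% shade:
  R: 163 + 0.8×(0−163) = 163 − 130.4 = 32.6 → 33
  G: 221 + 0.8×(0−221) = 221 − 176.8 = 44.2 → 44
  B: 102 − 81.6 = 20.4 → 20
  → #212c14
46% tone:
  R: 163 + 0.46×(128−163) = 163 − 16.1 = 146.9 → 147
  G: 221 + 0.46×(128−221) = 221 − 42.78 = 178.22 → 178
  B: 102 + 11.96 = 113.96 → 114
  → #93b272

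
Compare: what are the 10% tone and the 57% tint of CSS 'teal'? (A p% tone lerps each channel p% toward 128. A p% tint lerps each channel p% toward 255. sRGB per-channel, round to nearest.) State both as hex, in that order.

#0D8080, #91C8C8

CSS teal is rgb(0, 128, 128).
10% tone:
  R: 0 + 0.1×(128−0) = 0 + 12.8 = 12.8 → 13
  G: 128 + 0.1×(128−128) = 128 + 0 = 128 → 128
  B: 128 + 0.1×(128−128) = 128 + 0 = 128 → 128
  → #0D8080
57% tint:
  R: 0 + 0.57×(255−0) = 0 + 145.35 = 145.35 → 145
  G: 128 + 0.57×(255−128) = 128 + 72.39 = 200.39 → 200
  B: 128 + 0.57×(255−128) = 128 + 72.39 = 200.39 → 200
  → #91C8C8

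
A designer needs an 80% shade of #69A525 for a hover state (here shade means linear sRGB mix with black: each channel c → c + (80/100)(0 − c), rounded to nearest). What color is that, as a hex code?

#69A525 is rgb(105, 165, 37).
Per channel, c → c + 0.8(0 − c):
  R: 105 − 84 = 21 → 21
  G: 165 − 132 = 33 → 33
  B: 37 + 0.8×(0−37) = 37 − 29.6 = 7.4 → 7
rgb(21, 33, 7) = #152107.

#152107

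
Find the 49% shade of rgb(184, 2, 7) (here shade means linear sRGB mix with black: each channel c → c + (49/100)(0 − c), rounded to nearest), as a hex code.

#5e0104

A 49% shade moves each channel 49% toward 0:
  R: 184 + 0.49×(0−184) = 184 − 90.16 = 93.84 → 94
  G: 2 − 0.98 = 1.02 → 1
  B: 7 − 3.43 = 3.57 → 4
rgb(94, 1, 4) = #5e0104.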